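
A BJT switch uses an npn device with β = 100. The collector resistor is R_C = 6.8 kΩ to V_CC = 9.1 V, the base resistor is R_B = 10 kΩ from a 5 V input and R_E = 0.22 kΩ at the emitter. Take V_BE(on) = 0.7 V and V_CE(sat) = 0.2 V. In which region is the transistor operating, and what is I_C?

Assume active: I_B = (5 − 0.7)/(10 + 101×0.22) = 0.133 mA, I_C = β·I_B = 13.3 mA.
Then V_CE = 9.1 − 13.3×6.8 − 13.5×0.22 = -84.6 V < 0.2 V — the active assumption fails.
Re-solve with V_CE = 0.2 V. KCL at the emitter: V_E/R_E = (V_BB−0.7−V_E)/R_B + (V_CC−0.2−V_E)/R_C, giving V_E = 0.363 V.
I_C = (V_CC − 0.2 − V_E)/R_C = (8.9 − 0.363)/6.8 = 1.26 mA.
Check: I_B = (4.3 − 0.363)/10 = 0.394 mA, and β·I_B = 39.4 mA > I_C, confirming saturation.

saturation; I_C ≈ 1.3 mA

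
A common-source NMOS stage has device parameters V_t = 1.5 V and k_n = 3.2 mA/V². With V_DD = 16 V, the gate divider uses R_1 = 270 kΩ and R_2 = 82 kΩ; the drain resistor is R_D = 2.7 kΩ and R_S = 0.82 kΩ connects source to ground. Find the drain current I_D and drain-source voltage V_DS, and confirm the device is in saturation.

I_D ≈ 1.5 mA, V_DS ≈ 11 V

V_G = V_DD·R_2/(R_1+R_2) = 16×82/352 = 3.73 V.
Assume saturation: I_D = (k_n/2)(V_GS − V_t)² with V_GS = V_G − I_D·R_S = 3.73 − 0.82·I_D.
Substituting gives 1.08·I_D² − 6.84·I_D + 7.94 = 0, with roots I_D = 1.53 or 4.84 mA.
The root I_D = 4.84 mA gives V_GS = -0.239 V ≤ V_t, so take I_D = 1.53 mA.
Then V_GS = 2.48 V and V_DS = V_DD − I_D(R_D+R_S) = 16 − 1.53×3.52 = 10.6 V.
Saturation requires V_DS ≥ V_GS − V_t = 0.976 V; 10.6 ≥ 0.976 ✓.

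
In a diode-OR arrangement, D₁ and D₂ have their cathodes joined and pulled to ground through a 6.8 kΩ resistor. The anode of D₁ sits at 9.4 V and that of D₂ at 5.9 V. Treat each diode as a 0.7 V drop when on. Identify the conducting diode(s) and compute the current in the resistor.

Assume both conduct. Then node N would need to be at both 9.4−0.7 = 8.7 V and 5.9−0.7 = 5.2 V, which is impossible.
Assume only D₁ conducts: V_N = 9.4 − 0.7 = 8.7 V, so I_R = 8.7/6.8 = 1.28 mA.
Check D₂: its anode-to-cathode voltage is 5.9 − 8.7 = -2.8 V < 0.7 V, so it is off. The assumption is consistent.

Only D₁ conducts; I_R ≈ 1.3 mA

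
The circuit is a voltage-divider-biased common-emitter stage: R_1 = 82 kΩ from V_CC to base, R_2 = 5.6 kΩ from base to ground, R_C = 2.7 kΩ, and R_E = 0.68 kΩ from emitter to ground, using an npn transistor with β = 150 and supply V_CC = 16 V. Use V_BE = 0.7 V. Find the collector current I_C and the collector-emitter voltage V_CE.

I_C ≈ 0.45 mA, V_CE ≈ 14 V

Thevenize the base divider: V_Th = V_CC·R_2/(R_1+R_2) = 16×5.6/87.6 = 1.02 V, R_Th = R_1‖R_2 = 5.24 kΩ.
Base-emitter loop: V_Th = I_B·R_Th + V_BE + (β+1)I_B·R_E, so I_B = (1.02 − 0.7) / (5.24 + 151×0.68) = 0.00299 mA.
I_C = β·I_B = 150×0.00299 = 0.449 mA, and I_E = (β+1)I_B = 0.452 mA.
V_CE = V_CC − I_C·R_C − I_E·R_E = 16 − 0.449×2.7 − 0.452×0.68 = 14.5 V.
V_CE = 14.5 V > 0.2 V confirms active-region operation.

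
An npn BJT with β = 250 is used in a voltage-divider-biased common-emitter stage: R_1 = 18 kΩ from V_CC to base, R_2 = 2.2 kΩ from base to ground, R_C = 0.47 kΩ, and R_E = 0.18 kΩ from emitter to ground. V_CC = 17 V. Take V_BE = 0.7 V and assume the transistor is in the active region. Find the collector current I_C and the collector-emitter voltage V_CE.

I_C ≈ 6.1 mA, V_CE ≈ 13 V

Thevenize the base divider: V_Th = V_CC·R_2/(R_1+R_2) = 17×2.2/20.2 = 1.85 V, R_Th = R_1‖R_2 = 1.96 kΩ.
Base-emitter loop: V_Th = I_B·R_Th + V_BE + (β+1)I_B·R_E, so I_B = (1.85 − 0.7) / (1.96 + 251×0.18) = 0.0244 mA.
I_C = β·I_B = 250×0.0244 = 6.11 mA, and I_E = (β+1)I_B = 6.13 mA.
V_CE = V_CC − I_C·R_C − I_E·R_E = 17 − 6.11×0.47 − 6.13×0.18 = 13 V.
V_CE = 13 V > 0.2 V confirms active-region operation.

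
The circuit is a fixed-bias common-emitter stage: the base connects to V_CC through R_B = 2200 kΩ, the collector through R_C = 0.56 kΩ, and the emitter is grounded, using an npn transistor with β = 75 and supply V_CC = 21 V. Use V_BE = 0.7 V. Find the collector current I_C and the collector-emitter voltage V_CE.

Base loop: V_CC = I_B·R_B + V_BE, so I_B = (21 − 0.7)/2200 kΩ = 0.00923 mA.
In the active region I_C = β·I_B = 75 × 0.00923 = 0.692 mA.
Collector loop: V_CE = V_CC − I_C·R_C = 21 − 0.692×0.56 = 20.6 V.
Since V_CE = 20.6 V > V_CE(sat) ≈ 0.2 V, the transistor is in the active region as assumed.

I_C ≈ 0.69 mA, V_CE ≈ 21 V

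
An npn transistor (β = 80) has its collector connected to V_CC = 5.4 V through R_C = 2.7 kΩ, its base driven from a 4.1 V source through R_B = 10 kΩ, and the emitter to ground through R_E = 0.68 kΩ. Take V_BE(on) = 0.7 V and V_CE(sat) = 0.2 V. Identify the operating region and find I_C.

Assume active: I_B = (4.1 − 0.7)/(10 + 81×0.68) = 0.0522 mA, I_C = β·I_B = 4.18 mA.
Then V_CE = 5.4 − 4.18×2.7 − 4.23×0.68 = -8.76 V < 0.2 V — the active assumption fails.
Re-solve with V_CE = 0.2 V. KCL at the emitter: V_E/R_E = (V_BB−0.7−V_E)/R_B + (V_CC−0.2−V_E)/R_C, giving V_E = 1.17 V.
I_C = (V_CC − 0.2 − V_E)/R_C = (5.2 − 1.17)/2.7 = 1.49 mA.
Check: I_B = (3.4 − 1.17)/10 = 0.223 mA, and β·I_B = 17.9 mA > I_C, confirming saturation.

saturation; I_C ≈ 1.5 mA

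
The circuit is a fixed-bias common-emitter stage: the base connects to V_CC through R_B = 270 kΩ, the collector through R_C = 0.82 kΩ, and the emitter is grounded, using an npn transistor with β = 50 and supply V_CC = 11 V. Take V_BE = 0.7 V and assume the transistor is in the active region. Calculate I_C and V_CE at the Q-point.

I_C ≈ 1.9 mA, V_CE ≈ 9.4 V

Base loop: V_CC = I_B·R_B + V_BE, so I_B = (11 − 0.7)/270 kΩ = 0.0381 mA.
In the active region I_C = β·I_B = 50 × 0.0381 = 1.91 mA.
Collector loop: V_CE = V_CC − I_C·R_C = 11 − 1.91×0.82 = 9.44 V.
Since V_CE = 9.44 V > V_CE(sat) ≈ 0.2 V, the transistor is in the active region as assumed.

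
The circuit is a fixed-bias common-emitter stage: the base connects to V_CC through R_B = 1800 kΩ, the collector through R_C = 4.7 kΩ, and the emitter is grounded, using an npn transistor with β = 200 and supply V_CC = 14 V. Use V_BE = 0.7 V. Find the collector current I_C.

I_C ≈ 1.5 mA

Base loop: V_CC = I_B·R_B + V_BE, so I_B = (14 − 0.7)/1800 kΩ = 0.00739 mA.
In the active region I_C = β·I_B = 200 × 0.00739 = 1.48 mA.
Collector loop: V_CE = V_CC − I_C·R_C = 14 − 1.48×4.7 = 7.05 V.
Since V_CE = 7.05 V > V_CE(sat) ≈ 0.2 V, the transistor is in the active region as assumed.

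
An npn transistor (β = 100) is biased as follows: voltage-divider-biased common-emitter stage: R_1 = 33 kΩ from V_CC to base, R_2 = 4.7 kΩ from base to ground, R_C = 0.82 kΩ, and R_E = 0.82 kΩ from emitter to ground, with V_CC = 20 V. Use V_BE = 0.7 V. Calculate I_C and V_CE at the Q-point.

I_C ≈ 2.1 mA, V_CE ≈ 17 V

Thevenize the base divider: V_Th = V_CC·R_2/(R_1+R_2) = 20×4.7/37.7 = 2.49 V, R_Th = R_1‖R_2 = 4.11 kΩ.
Base-emitter loop: V_Th = I_B·R_Th + V_BE + (β+1)I_B·R_E, so I_B = (2.49 − 0.7) / (4.11 + 101×0.82) = 0.0206 mA.
I_C = β·I_B = 100×0.0206 = 2.06 mA, and I_E = (β+1)I_B = 2.08 mA.
V_CE = V_CC − I_C·R_C − I_E·R_E = 20 − 2.06×0.82 − 2.08×0.82 = 16.6 V.
V_CE = 16.6 V > 0.2 V confirms active-region operation.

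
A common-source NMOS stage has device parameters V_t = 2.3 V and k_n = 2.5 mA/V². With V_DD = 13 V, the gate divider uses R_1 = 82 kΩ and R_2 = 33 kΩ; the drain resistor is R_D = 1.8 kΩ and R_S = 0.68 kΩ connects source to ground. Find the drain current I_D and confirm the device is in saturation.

I_D ≈ 0.87 mA

V_G = V_DD·R_2/(R_1+R_2) = 13×33/115 = 3.73 V.
Assume saturation: I_D = (k_n/2)(V_GS − V_t)² with V_GS = V_G − I_D·R_S = 3.73 − 0.68·I_D.
Substituting gives 0.578·I_D² − 3.43·I_D + 2.56 = 0, with roots I_D = 0.874 or 5.06 mA.
The root I_D = 5.06 mA gives V_GS = 0.287 V ≤ V_t, so take I_D = 0.874 mA.
Then V_GS = 3.14 V and V_DS = V_DD − I_D(R_D+R_S) = 13 − 0.874×2.48 = 10.8 V.
Saturation requires V_DS ≥ V_GS − V_t = 0.836 V; 10.8 ≥ 0.836 ✓.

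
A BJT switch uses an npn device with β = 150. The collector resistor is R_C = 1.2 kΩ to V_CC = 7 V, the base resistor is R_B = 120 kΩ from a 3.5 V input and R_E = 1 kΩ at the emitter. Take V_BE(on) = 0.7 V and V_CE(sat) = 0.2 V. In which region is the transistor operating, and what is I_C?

Assume active. Base-emitter loop: I_B = (V_BB − V_BE)/(R_B + (β+1)R_E) = (3.5 − 0.7)/(120 + 151×1) = 0.0103 mA.
I_C = β·I_B = 150×0.0103 = 1.55 mA.
V_CE = V_CC − I_C·R_C − I_E·R_E = 7 − 1.55×1.2 − 1.56×1 = 3.58 V > V_CE(sat), so the active-region assumption holds.

active; I_C ≈ 1.5 mA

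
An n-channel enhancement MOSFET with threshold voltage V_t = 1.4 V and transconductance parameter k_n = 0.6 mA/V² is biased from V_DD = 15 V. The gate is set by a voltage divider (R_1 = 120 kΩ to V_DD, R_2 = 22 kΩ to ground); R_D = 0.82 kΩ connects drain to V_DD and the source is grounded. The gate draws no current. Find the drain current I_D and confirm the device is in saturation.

I_D ≈ 0.26 mA

V_G = V_DD·R_2/(R_1+R_2) = 15×22/142 = 2.32 V. With the source grounded, V_GS = V_G = 2.32 V.
Assume saturation: I_D = (k_n/2)(V_GS − V_t)² = (0.6/2)×(2.32 − 1.4)² = 0.3×0.924² = 0.256 mA.
V_DS = V_DD − I_D·R_D = 15 − 0.256×0.82 = 14.8 V.
Saturation requires V_DS ≥ V_GS − V_t = 0.924 V; 14.8 ≥ 0.924 ✓.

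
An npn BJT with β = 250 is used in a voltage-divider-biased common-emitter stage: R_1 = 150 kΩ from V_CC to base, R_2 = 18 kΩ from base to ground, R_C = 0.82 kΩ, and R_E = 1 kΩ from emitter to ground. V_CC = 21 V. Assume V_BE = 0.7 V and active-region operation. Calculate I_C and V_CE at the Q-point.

I_C ≈ 1.5 mA, V_CE ≈ 18 V

Thevenize the base divider: V_Th = V_CC·R_2/(R_1+R_2) = 21×18/168 = 2.25 V, R_Th = R_1‖R_2 = 16.1 kΩ.
Base-emitter loop: V_Th = I_B·R_Th + V_BE + (β+1)I_B·R_E, so I_B = (2.25 − 0.7) / (16.1 + 251×1) = 0.0058 mA.
I_C = β·I_B = 250×0.0058 = 1.45 mA, and I_E = (β+1)I_B = 1.46 mA.
V_CE = V_CC − I_C·R_C − I_E·R_E = 21 − 1.45×0.82 − 1.46×1 = 18.4 V.
V_CE = 18.4 V > 0.2 V confirms active-region operation.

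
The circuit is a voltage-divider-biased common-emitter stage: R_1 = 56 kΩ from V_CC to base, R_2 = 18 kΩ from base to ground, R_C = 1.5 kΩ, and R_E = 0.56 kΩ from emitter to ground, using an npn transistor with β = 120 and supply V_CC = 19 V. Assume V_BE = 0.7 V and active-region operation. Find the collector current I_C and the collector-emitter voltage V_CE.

Thevenize the base divider: V_Th = V_CC·R_2/(R_1+R_2) = 19×18/74 = 4.62 V, R_Th = R_1‖R_2 = 13.6 kΩ.
Base-emitter loop: V_Th = I_B·R_Th + V_BE + (β+1)I_B·R_E, so I_B = (4.62 − 0.7) / (13.6 + 121×0.56) = 0.0482 mA.
I_C = β·I_B = 120×0.0482 = 5.78 mA, and I_E = (β+1)I_B = 5.83 mA.
V_CE = V_CC − I_C·R_C − I_E·R_E = 19 − 5.78×1.5 − 5.83×0.56 = 7.06 V.
V_CE = 7.06 V > 0.2 V confirms active-region operation.

I_C ≈ 5.8 mA, V_CE ≈ 7.1 V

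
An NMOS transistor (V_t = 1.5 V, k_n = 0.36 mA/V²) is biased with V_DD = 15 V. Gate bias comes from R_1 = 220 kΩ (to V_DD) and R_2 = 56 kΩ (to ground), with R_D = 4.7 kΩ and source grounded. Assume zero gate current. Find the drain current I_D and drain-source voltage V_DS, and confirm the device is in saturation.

V_G = V_DD·R_2/(R_1+R_2) = 15×56/276 = 3.04 V. With the source grounded, V_GS = V_G = 3.04 V.
Assume saturation: I_D = (k_n/2)(V_GS − V_t)² = (0.36/2)×(3.04 − 1.5)² = 0.18×1.54² = 0.429 mA.
V_DS = V_DD − I_D·R_D = 15 − 0.429×4.7 = 13 V.
Saturation requires V_DS ≥ V_GS − V_t = 1.54 V; 13 ≥ 1.54 ✓.

I_D ≈ 0.43 mA, V_DS ≈ 13 V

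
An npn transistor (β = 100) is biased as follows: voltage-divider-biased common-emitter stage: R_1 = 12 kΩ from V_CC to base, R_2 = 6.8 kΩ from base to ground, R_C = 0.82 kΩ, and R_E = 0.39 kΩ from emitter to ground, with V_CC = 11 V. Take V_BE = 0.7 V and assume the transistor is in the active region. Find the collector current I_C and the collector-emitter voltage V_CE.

Thevenize the base divider: V_Th = V_CC·R_2/(R_1+R_2) = 11×6.8/18.8 = 3.98 V, R_Th = R_1‖R_2 = 4.34 kΩ.
Base-emitter loop: V_Th = I_B·R_Th + V_BE + (β+1)I_B·R_E, so I_B = (3.98 − 0.7) / (4.34 + 101×0.39) = 0.075 mA.
I_C = β·I_B = 100×0.075 = 7.5 mA, and I_E = (β+1)I_B = 7.57 mA.
V_CE = V_CC − I_C·R_C − I_E·R_E = 11 − 7.5×0.82 − 7.57×0.39 = 1.9 V.
V_CE = 1.9 V > 0.2 V confirms active-region operation.

I_C ≈ 7.5 mA, V_CE ≈ 1.9 V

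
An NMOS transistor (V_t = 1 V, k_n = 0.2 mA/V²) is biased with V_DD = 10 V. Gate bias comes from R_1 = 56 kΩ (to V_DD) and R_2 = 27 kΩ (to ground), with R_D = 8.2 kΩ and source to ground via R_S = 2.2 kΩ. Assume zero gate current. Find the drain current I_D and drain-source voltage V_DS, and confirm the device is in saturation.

V_G = V_DD·R_2/(R_1+R_2) = 10×27/83 = 3.25 V.
Assume saturation: I_D = (k_n/2)(V_GS − V_t)² with V_GS = V_G − I_D·R_S = 3.25 − 2.2·I_D.
Substituting gives 0.484·I_D² − 1.99·I_D + 0.508 = 0, with roots I_D = 0.273 or 3.84 mA.
The root I_D = 3.84 mA gives V_GS = -5.2 V ≤ V_t, so take I_D = 0.273 mA.
Then V_GS = 2.65 V and V_DS = V_DD − I_D(R_D+R_S) = 10 − 0.273×10.4 = 7.16 V.
Saturation requires V_DS ≥ V_GS − V_t = 1.65 V; 7.16 ≥ 1.65 ✓.

I_D ≈ 0.27 mA, V_DS ≈ 7.2 V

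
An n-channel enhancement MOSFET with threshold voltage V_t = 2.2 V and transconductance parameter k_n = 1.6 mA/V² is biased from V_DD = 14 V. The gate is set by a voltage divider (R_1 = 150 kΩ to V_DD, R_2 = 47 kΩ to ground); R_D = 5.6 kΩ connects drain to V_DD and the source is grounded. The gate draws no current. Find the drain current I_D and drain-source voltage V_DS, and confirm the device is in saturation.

I_D ≈ 1 mA, V_DS ≈ 8.2 V

V_G = V_DD·R_2/(R_1+R_2) = 14×47/197 = 3.34 V. With the source grounded, V_GS = V_G = 3.34 V.
Assume saturation: I_D = (k_n/2)(V_GS − V_t)² = (1.6/2)×(3.34 − 2.2)² = 0.8×1.14² = 1.04 mA.
V_DS = V_DD − I_D·R_D = 14 − 1.04×5.6 = 8.18 V.
Saturation requires V_DS ≥ V_GS − V_t = 1.14 V; 8.18 ≥ 1.14 ✓.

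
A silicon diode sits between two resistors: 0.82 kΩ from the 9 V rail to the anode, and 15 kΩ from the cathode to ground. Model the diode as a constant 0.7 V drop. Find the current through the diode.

The two resistors are in series with the diode, so KVL gives 9 = I·0.82 + 0.7 + I·15.
I = (9 − 0.7) / (0.82 + 15) kΩ = 8.3 / 15.8 = 0.525 mA.

I ≈ 0.52 mA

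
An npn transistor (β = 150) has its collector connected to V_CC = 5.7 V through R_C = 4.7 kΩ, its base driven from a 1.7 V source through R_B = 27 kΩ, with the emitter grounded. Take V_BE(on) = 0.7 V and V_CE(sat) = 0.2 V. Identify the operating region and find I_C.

saturation; I_C ≈ 1.2 mA

Assume active: I_B = (1.7 − 0.7)/27 = 0.037 mA, giving I_C = β·I_B = 5.56 mA.
But then V_CE = 5.7 − 5.56×4.7 = -20.4 V < V_CE(sat) = 0.2 V — impossible in the active region.
So the transistor is saturated. With V_CE = 0.2 V, I_C = (V_CC − 0.2)/R_C = 5.5/4.7 = 1.17 mA.
Check: β·I_B = 5.56 mA > I_C = 1.17 mA, confirming saturation.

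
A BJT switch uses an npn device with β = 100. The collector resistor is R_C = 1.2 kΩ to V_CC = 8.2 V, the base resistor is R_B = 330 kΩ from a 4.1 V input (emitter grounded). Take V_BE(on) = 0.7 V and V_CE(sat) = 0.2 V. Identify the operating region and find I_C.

Assume active. Base-emitter loop: I_B = (V_BB − V_BE)/R_B = (4.1 − 0.7)/330 = 0.0103 mA.
I_C = β·I_B = 100×0.0103 = 1.03 mA.
V_CE = V_CC − I_C·R_C = 8.2 − 1.03×1.2 = 6.96 V > V_CE(sat), so the active-region assumption holds.

active; I_C ≈ 1 mA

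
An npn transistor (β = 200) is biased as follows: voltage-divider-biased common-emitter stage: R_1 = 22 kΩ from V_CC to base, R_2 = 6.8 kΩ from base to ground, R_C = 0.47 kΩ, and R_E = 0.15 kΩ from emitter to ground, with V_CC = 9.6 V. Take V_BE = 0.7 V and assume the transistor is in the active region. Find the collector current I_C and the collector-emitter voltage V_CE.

Thevenize the base divider: V_Th = V_CC·R_2/(R_1+R_2) = 9.6×6.8/28.8 = 2.27 V, R_Th = R_1‖R_2 = 5.19 kΩ.
Base-emitter loop: V_Th = I_B·R_Th + V_BE + (β+1)I_B·R_E, so I_B = (2.27 − 0.7) / (5.19 + 201×0.15) = 0.0443 mA.
I_C = β·I_B = 200×0.0443 = 8.87 mA, and I_E = (β+1)I_B = 8.91 mA.
V_CE = V_CC − I_C·R_C − I_E·R_E = 9.6 − 8.87×0.47 − 8.91×0.15 = 4.1 V.
V_CE = 4.1 V > 0.2 V confirms active-region operation.

I_C ≈ 8.9 mA, V_CE ≈ 4.1 V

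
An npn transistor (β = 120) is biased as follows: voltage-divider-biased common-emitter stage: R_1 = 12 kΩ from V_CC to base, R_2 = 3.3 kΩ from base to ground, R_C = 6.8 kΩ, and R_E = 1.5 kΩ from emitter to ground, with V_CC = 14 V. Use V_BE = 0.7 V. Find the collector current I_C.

I_C ≈ 1.5 mA

Thevenize the base divider: V_Th = V_CC·R_2/(R_1+R_2) = 14×3.3/15.3 = 3.02 V, R_Th = R_1‖R_2 = 2.59 kΩ.
Base-emitter loop: V_Th = I_B·R_Th + V_BE + (β+1)I_B·R_E, so I_B = (3.02 − 0.7) / (2.59 + 121×1.5) = 0.0126 mA.
I_C = β·I_B = 120×0.0126 = 1.51 mA, and I_E = (β+1)I_B = 1.52 mA.
V_CE = V_CC − I_C·R_C − I_E·R_E = 14 − 1.51×6.8 − 1.52×1.5 = 1.43 V.
V_CE = 1.43 V > 0.2 V confirms active-region operation.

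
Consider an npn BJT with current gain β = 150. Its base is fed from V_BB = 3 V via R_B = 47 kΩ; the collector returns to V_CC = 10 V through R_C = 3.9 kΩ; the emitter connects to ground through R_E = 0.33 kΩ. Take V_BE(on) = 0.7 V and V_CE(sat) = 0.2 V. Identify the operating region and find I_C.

Assume active: I_B = (3 − 0.7)/(47 + 151×0.33) = 0.0238 mA, I_C = β·I_B = 3.56 mA.
Then V_CE = 10 − 3.56×3.9 − 3.59×0.33 = -5.08 V < 0.2 V — the active assumption fails.
Re-solve with V_CE = 0.2 V. KCL at the emitter: V_E/R_E = (V_BB−0.7−V_E)/R_B + (V_CC−0.2−V_E)/R_C, giving V_E = 0.774 V.
I_C = (V_CC − 0.2 − V_E)/R_C = (9.8 − 0.774)/3.9 = 2.31 mA.
Check: I_B = (2.3 − 0.774)/47 = 0.0325 mA, and β·I_B = 4.87 mA > I_C, confirming saturation.

saturation; I_C ≈ 2.3 mA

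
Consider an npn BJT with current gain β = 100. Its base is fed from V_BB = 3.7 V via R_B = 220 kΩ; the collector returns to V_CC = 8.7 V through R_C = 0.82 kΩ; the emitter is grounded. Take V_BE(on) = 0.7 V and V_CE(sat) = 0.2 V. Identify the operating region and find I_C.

active; I_C ≈ 1.4 mA

Assume active. Base-emitter loop: I_B = (V_BB − V_BE)/R_B = (3.7 − 0.7)/220 = 0.0136 mA.
I_C = β·I_B = 100×0.0136 = 1.36 mA.
V_CE = V_CC − I_C·R_C = 8.7 − 1.36×0.82 = 7.58 V > V_CE(sat), so the active-region assumption holds.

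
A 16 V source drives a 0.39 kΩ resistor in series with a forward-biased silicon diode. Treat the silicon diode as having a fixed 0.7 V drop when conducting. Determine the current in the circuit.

I ≈ 39 mA

KVL around the loop: 16 = V_D + I·R = 0.7 + I × 0.39 kΩ.
So I = (16 − 0.7) / 0.39 kΩ = 15.3 / 0.39 = 39.2 mA.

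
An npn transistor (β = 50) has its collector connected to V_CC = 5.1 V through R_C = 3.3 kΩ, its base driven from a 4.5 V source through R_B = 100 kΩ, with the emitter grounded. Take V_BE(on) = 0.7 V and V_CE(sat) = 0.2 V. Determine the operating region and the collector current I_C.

saturation; I_C ≈ 1.5 mA

Assume active: I_B = (4.5 − 0.7)/100 = 0.038 mA, giving I_C = β·I_B = 1.9 mA.
But then V_CE = 5.1 − 1.9×3.3 = -1.17 V < V_CE(sat) = 0.2 V — impossible in the active region.
So the transistor is saturated. With V_CE = 0.2 V, I_C = (V_CC − 0.2)/R_C = 4.9/3.3 = 1.48 mA.
Check: β·I_B = 1.9 mA > I_C = 1.48 mA, confirming saturation.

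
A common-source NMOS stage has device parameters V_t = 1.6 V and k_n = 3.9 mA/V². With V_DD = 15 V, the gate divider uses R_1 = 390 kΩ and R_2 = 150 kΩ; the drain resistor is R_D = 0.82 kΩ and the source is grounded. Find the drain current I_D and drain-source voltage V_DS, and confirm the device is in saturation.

V_G = V_DD·R_2/(R_1+R_2) = 15×150/540 = 4.17 V. With the source grounded, V_GS = V_G = 4.17 V.
Assume saturation: I_D = (k_n/2)(V_GS − V_t)² = (3.9/2)×(4.17 − 1.6)² = 1.95×2.57² = 12.8 mA.
V_DS = V_DD − I_D·R_D = 15 − 12.8×0.82 = 4.47 V.
Saturation requires V_DS ≥ V_GS − V_t = 2.57 V; 4.47 ≥ 2.57 ✓.

I_D ≈ 13 mA, V_DS ≈ 4.5 V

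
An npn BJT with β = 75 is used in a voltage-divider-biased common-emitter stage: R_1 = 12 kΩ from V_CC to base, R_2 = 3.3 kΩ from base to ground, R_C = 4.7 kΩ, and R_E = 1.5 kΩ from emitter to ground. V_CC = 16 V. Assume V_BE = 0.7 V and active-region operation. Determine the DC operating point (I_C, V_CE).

I_C ≈ 1.8 mA, V_CE ≈ 5 V

Thevenize the base divider: V_Th = V_CC·R_2/(R_1+R_2) = 16×3.3/15.3 = 3.45 V, R_Th = R_1‖R_2 = 2.59 kΩ.
Base-emitter loop: V_Th = I_B·R_Th + V_BE + (β+1)I_B·R_E, so I_B = (3.45 − 0.7) / (2.59 + 76×1.5) = 0.0236 mA.
I_C = β·I_B = 75×0.0236 = 1.77 mA, and I_E = (β+1)I_B = 1.79 mA.
V_CE = V_CC − I_C·R_C − I_E·R_E = 16 − 1.77×4.7 − 1.79×1.5 = 4.99 V.
V_CE = 4.99 V > 0.2 V confirms active-region operation.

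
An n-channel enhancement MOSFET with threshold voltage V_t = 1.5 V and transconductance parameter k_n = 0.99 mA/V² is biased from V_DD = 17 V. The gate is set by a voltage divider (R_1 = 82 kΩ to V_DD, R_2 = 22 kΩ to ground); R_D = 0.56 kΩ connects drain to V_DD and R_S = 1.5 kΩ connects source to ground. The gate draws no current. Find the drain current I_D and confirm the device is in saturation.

V_G = V_DD·R_2/(R_1+R_2) = 17×22/104 = 3.6 V.
Assume saturation: I_D = (k_n/2)(V_GS − V_t)² with V_GS = V_G − I_D·R_S = 3.6 − 1.5·I_D.
Substituting gives 1.11·I_D² − 4.11·I_D + 2.17 = 0, with roots I_D = 0.64 or 3.05 mA.
The root I_D = 3.05 mA gives V_GS = -0.984 V ≤ V_t, so take I_D = 0.64 mA.
Then V_GS = 2.64 V and V_DS = V_DD − I_D(R_D+R_S) = 17 − 0.64×2.06 = 15.7 V.
Saturation requires V_DS ≥ V_GS − V_t = 1.14 V; 15.7 ≥ 1.14 ✓.

I_D ≈ 0.64 mA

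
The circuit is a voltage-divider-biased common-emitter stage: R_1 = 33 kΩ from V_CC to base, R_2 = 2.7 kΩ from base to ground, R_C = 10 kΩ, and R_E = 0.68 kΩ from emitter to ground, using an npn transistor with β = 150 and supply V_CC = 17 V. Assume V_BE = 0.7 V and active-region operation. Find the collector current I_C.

I_C ≈ 0.84 mA

Thevenize the base divider: V_Th = V_CC·R_2/(R_1+R_2) = 17×2.7/35.7 = 1.29 V, R_Th = R_1‖R_2 = 2.5 kΩ.
Base-emitter loop: V_Th = I_B·R_Th + V_BE + (β+1)I_B·R_E, so I_B = (1.29 − 0.7) / (2.5 + 151×0.68) = 0.00557 mA.
I_C = β·I_B = 150×0.00557 = 0.835 mA, and I_E = (β+1)I_B = 0.841 mA.
V_CE = V_CC − I_C·R_C − I_E·R_E = 17 − 0.835×10 − 0.841×0.68 = 8.07 V.
V_CE = 8.07 V > 0.2 V confirms active-region operation.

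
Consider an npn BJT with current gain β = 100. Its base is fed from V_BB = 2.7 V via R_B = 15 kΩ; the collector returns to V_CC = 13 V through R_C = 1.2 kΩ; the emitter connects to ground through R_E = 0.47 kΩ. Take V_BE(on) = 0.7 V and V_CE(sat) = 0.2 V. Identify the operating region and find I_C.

active; I_C ≈ 3.2 mA

Assume active. Base-emitter loop: I_B = (V_BB − V_BE)/(R_B + (β+1)R_E) = (2.7 − 0.7)/(15 + 101×0.47) = 0.032 mA.
I_C = β·I_B = 100×0.032 = 3.2 mA.
V_CE = V_CC − I_C·R_C − I_E·R_E = 13 − 3.2×1.2 − 3.23×0.47 = 7.64 V > V_CE(sat), so the active-region assumption holds.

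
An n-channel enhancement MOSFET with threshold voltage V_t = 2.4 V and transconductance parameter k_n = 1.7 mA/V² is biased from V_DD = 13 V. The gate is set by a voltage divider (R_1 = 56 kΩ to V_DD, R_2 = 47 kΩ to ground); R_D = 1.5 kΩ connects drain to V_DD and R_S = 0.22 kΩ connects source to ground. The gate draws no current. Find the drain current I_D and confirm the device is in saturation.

V_G = V_DD·R_2/(R_1+R_2) = 13×47/103 = 5.93 V.
Assume saturation: I_D = (k_n/2)(V_GS − V_t)² with V_GS = V_G − I_D·R_S = 5.93 − 0.22·I_D.
Substituting gives 0.0411·I_D² − 2.32·I_D + 10.6 = 0, with roots I_D = 5.01 or 51.4 mA.
The root I_D = 51.4 mA gives V_GS = -5.38 V ≤ V_t, so take I_D = 5.01 mA.
Then V_GS = 4.83 V and V_DS = V_DD − I_D(R_D+R_S) = 13 − 5.01×1.72 = 4.38 V.
Saturation requires V_DS ≥ V_GS − V_t = 2.43 V; 4.38 ≥ 2.43 ✓.

I_D ≈ 5 mA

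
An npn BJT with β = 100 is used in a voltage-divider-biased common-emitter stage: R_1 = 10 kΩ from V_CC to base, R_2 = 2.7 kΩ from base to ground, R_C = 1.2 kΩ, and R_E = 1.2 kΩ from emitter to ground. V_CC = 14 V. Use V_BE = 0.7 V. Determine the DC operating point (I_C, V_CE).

Thevenize the base divider: V_Th = V_CC·R_2/(R_1+R_2) = 14×2.7/12.7 = 2.98 V, R_Th = R_1‖R_2 = 2.13 kΩ.
Base-emitter loop: V_Th = I_B·R_Th + V_BE + (β+1)I_B·R_E, so I_B = (2.98 − 0.7) / (2.13 + 101×1.2) = 0.0185 mA.
I_C = β·I_B = 100×0.0185 = 1.85 mA, and I_E = (β+1)I_B = 1.86 mA.
V_CE = V_CC − I_C·R_C − I_E·R_E = 14 − 1.85×1.2 − 1.86×1.2 = 9.55 V.
V_CE = 9.55 V > 0.2 V confirms active-region operation.

I_C ≈ 1.8 mA, V_CE ≈ 9.5 V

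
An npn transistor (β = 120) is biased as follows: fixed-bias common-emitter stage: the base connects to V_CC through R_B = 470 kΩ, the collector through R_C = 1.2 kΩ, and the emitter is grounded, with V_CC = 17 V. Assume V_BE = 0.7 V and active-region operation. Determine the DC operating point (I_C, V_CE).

Base loop: V_CC = I_B·R_B + V_BE, so I_B = (17 − 0.7)/470 kΩ = 0.0347 mA.
In the active region I_C = β·I_B = 120 × 0.0347 = 4.16 mA.
Collector loop: V_CE = V_CC − I_C·R_C = 17 − 4.16×1.2 = 12 V.
Since V_CE = 12 V > V_CE(sat) ≈ 0.2 V, the transistor is in the active region as assumed.

I_C ≈ 4.2 mA, V_CE ≈ 12 V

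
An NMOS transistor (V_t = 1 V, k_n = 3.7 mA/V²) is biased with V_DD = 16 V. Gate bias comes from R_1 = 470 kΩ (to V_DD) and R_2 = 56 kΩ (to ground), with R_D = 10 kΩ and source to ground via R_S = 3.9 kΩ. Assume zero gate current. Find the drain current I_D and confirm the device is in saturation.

I_D ≈ 0.12 mA

V_G = V_DD·R_2/(R_1+R_2) = 16×56/526 = 1.7 V.
Assume saturation: I_D = (k_n/2)(V_GS − V_t)² with V_GS = V_G − I_D·R_S = 1.7 − 3.9·I_D.
Substituting gives 28.1·I_D² − 11.2·I_D + 0.915 = 0, with roots I_D = 0.116 or 0.28 mA.
The root I_D = 0.28 mA gives V_GS = 0.611 V ≤ V_t, so take I_D = 0.116 mA.
Then V_GS = 1.25 V and V_DS = V_DD − I_D(R_D+R_S) = 16 − 0.116×13.9 = 14.4 V.
Saturation requires V_DS ≥ V_GS − V_t = 0.251 V; 14.4 ≥ 0.251 ✓.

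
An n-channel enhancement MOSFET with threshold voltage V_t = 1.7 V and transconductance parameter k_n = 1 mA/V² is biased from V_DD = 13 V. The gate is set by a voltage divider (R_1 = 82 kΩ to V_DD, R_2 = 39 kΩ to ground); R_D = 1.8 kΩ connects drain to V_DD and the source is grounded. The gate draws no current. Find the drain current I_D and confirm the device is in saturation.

V_G = V_DD·R_2/(R_1+R_2) = 13×39/121 = 4.19 V. With the source grounded, V_GS = V_G = 4.19 V.
Assume saturation: I_D = (k_n/2)(V_GS − V_t)² = (1/2)×(4.19 − 1.7)² = 0.5×2.49² = 3.1 mA.
V_DS = V_DD − I_D·R_D = 13 − 3.1×1.8 = 7.42 V.
Saturation requires V_DS ≥ V_GS − V_t = 2.49 V; 7.42 ≥ 2.49 ✓.

I_D ≈ 3.1 mA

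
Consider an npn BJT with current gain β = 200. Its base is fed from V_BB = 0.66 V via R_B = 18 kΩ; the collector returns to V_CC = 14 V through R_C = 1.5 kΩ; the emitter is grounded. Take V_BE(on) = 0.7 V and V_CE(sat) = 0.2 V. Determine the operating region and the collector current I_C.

cutoff; I_C ≈ 0

V_BB = 0.66 V ≤ V_BE(on) = 0.7 V, so the base-emitter junction is not forward biased.
The transistor is in cutoff: I_B = I_C = 0.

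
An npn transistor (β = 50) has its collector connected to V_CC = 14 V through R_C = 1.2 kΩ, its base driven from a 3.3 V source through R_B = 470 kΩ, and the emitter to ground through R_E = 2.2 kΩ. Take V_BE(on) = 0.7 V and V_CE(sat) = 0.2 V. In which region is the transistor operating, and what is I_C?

Assume active. Base-emitter loop: I_B = (V_BB − V_BE)/(R_B + (β+1)R_E) = (3.3 − 0.7)/(470 + 51×2.2) = 0.00447 mA.
I_C = β·I_B = 50×0.00447 = 0.223 mA.
V_CE = V_CC − I_C·R_C − I_E·R_E = 14 − 0.223×1.2 − 0.228×2.2 = 13.2 V > V_CE(sat), so the active-region assumption holds.

active; I_C ≈ 0.22 mA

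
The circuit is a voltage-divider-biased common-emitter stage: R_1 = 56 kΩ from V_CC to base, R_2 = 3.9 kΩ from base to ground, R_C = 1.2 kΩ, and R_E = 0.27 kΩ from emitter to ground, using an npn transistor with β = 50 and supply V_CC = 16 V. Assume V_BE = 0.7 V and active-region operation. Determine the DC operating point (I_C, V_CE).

I_C ≈ 0.98 mA, V_CE ≈ 15 V

Thevenize the base divider: V_Th = V_CC·R_2/(R_1+R_2) = 16×3.9/59.9 = 1.04 V, R_Th = R_1‖R_2 = 3.65 kΩ.
Base-emitter loop: V_Th = I_B·R_Th + V_BE + (β+1)I_B·R_E, so I_B = (1.04 − 0.7) / (3.65 + 51×0.27) = 0.0196 mA.
I_C = β·I_B = 50×0.0196 = 0.981 mA, and I_E = (β+1)I_B = 1 mA.
V_CE = V_CC − I_C·R_C − I_E·R_E = 16 − 0.981×1.2 − 1×0.27 = 14.6 V.
V_CE = 14.6 V > 0.2 V confirms active-region operation.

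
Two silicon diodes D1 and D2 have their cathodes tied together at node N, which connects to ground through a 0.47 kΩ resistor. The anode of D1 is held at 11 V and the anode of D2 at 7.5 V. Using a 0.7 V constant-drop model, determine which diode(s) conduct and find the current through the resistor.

Only D1 conducts; I_R ≈ 22 mA

Assume both conduct. Then node N would need to be at both 11−0.7 = 10.3 V and 7.5−0.7 = 6.8 V, which is impossible.
Assume only D1 conducts: V_N = 11 − 0.7 = 10.3 V, so I_R = 10.3/0.47 = 21.9 mA.
Check D2: its anode-to-cathode voltage is 7.5 − 10.3 = -2.8 V < 0.7 V, so it is off. The assumption is consistent.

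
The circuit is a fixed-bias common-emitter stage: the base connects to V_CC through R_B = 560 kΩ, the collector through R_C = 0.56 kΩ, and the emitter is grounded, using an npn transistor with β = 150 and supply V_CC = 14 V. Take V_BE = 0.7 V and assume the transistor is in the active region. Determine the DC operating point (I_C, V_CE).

I_C ≈ 3.6 mA, V_CE ≈ 12 V

Base loop: V_CC = I_B·R_B + V_BE, so I_B = (14 − 0.7)/560 kΩ = 0.0238 mA.
In the active region I_C = β·I_B = 150 × 0.0238 = 3.56 mA.
Collector loop: V_CE = V_CC − I_C·R_C = 14 − 3.56×0.56 = 12 V.
Since V_CE = 12 V > V_CE(sat) ≈ 0.2 V, the transistor is in the active region as assumed.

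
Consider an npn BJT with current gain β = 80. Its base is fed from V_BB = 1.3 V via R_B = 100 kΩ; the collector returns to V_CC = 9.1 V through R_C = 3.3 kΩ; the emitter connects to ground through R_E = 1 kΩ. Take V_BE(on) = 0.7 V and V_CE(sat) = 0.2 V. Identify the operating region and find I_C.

active; I_C ≈ 0.27 mA

Assume active. Base-emitter loop: I_B = (V_BB − V_BE)/(R_B + (β+1)R_E) = (1.3 − 0.7)/(100 + 81×1) = 0.00331 mA.
I_C = β·I_B = 80×0.00331 = 0.265 mA.
V_CE = V_CC − I_C·R_C − I_E·R_E = 9.1 − 0.265×3.3 − 0.269×1 = 7.96 V > V_CE(sat), so the active-region assumption holds.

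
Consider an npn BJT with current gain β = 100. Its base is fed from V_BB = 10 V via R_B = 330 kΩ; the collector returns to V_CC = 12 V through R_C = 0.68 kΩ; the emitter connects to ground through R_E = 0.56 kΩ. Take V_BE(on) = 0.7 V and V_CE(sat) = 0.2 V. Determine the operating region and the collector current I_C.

Assume active. Base-emitter loop: I_B = (V_BB − V_BE)/(R_B + (β+1)R_E) = (10 − 0.7)/(330 + 101×0.56) = 0.0241 mA.
I_C = β·I_B = 100×0.0241 = 2.41 mA.
V_CE = V_CC − I_C·R_C − I_E·R_E = 12 − 2.41×0.68 − 2.43×0.56 = 9 V > V_CE(sat), so the active-region assumption holds.

active; I_C ≈ 2.4 mA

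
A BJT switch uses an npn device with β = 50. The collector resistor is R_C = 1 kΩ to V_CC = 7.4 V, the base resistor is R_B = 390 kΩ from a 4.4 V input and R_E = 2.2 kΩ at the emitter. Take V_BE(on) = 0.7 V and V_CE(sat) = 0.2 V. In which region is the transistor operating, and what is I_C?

active; I_C ≈ 0.37 mA

Assume active. Base-emitter loop: I_B = (V_BB − V_BE)/(R_B + (β+1)R_E) = (4.4 − 0.7)/(390 + 51×2.2) = 0.00737 mA.
I_C = β·I_B = 50×0.00737 = 0.368 mA.
V_CE = V_CC − I_C·R_C − I_E·R_E = 7.4 − 0.368×1 − 0.376×2.2 = 6.2 V > V_CE(sat), so the active-region assumption holds.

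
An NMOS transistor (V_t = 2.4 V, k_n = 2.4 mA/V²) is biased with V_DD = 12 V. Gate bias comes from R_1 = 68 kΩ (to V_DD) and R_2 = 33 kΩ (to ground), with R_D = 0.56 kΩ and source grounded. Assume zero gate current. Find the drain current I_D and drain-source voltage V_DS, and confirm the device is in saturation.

I_D ≈ 2.8 mA, V_DS ≈ 10 V

V_G = V_DD·R_2/(R_1+R_2) = 12×33/101 = 3.92 V. With the source grounded, V_GS = V_G = 3.92 V.
Assume saturation: I_D = (k_n/2)(V_GS − V_t)² = (2.4/2)×(3.92 − 2.4)² = 1.2×1.52² = 2.78 mA.
V_DS = V_DD − I_D·R_D = 12 − 2.78×0.56 = 10.4 V.
Saturation requires V_DS ≥ V_GS − V_t = 1.52 V; 10.4 ≥ 1.52 ✓.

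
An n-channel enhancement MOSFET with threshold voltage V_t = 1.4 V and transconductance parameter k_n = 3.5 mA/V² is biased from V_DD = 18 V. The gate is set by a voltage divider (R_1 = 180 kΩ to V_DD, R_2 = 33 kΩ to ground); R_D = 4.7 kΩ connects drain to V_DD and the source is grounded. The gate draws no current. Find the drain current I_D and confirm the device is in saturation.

I_D ≈ 3.4 mA

V_G = V_DD·R_2/(R_1+R_2) = 18×33/213 = 2.79 V. With the source grounded, V_GS = V_G = 2.79 V.
Assume saturation: I_D = (k_n/2)(V_GS − V_t)² = (3.5/2)×(2.79 − 1.4)² = 1.75×1.39² = 3.38 mA.
V_DS = V_DD − I_D·R_D = 18 − 3.38×4.7 = 2.14 V.
Saturation requires V_DS ≥ V_GS − V_t = 1.39 V; 2.14 ≥ 1.39 ✓.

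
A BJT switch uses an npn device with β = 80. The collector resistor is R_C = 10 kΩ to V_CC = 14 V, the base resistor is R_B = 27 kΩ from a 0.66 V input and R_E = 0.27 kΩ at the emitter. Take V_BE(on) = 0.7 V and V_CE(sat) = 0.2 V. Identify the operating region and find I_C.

cutoff; I_C ≈ 0

V_BB = 0.66 V ≤ V_BE(on) = 0.7 V, so the base-emitter junction is not forward biased.
The transistor is in cutoff: I_B = I_C = 0.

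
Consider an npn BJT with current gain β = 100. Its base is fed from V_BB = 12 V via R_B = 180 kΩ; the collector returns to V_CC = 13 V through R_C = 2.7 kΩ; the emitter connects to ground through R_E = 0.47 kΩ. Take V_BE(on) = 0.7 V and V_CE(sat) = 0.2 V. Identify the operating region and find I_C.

Assume active: I_B = (12 − 0.7)/(180 + 101×0.47) = 0.0497 mA, I_C = β·I_B = 4.97 mA.
Then V_CE = 13 − 4.97×2.7 − 5.02×0.47 = -2.77 V < 0.2 V — the active assumption fails.
Re-solve with V_CE = 0.2 V. KCL at the emitter: V_E/R_E = (V_BB−0.7−V_E)/R_B + (V_CC−0.2−V_E)/R_C, giving V_E = 1.92 V.
I_C = (V_CC − 0.2 − V_E)/R_C = (12.8 − 1.92)/2.7 = 4.03 mA.
Check: I_B = (11.3 − 1.92)/180 = 0.0521 mA, and β·I_B = 5.21 mA > I_C, confirming saturation.

saturation; I_C ≈ 4 mA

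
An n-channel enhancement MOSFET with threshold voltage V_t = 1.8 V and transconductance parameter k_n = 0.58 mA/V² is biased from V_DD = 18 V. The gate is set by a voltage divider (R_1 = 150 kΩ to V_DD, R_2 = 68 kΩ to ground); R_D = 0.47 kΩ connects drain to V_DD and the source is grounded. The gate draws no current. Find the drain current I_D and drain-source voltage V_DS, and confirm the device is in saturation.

I_D ≈ 4.2 mA, V_DS ≈ 16 V

V_G = V_DD·R_2/(R_1+R_2) = 18×68/218 = 5.61 V. With the source grounded, V_GS = V_G = 5.61 V.
Assume saturation: I_D = (k_n/2)(V_GS − V_t)² = (0.58/2)×(5.61 − 1.8)² = 0.29×3.81² = 4.22 mA.
V_DS = V_DD − I_D·R_D = 18 − 4.22×0.47 = 16 V.
Saturation requires V_DS ≥ V_GS − V_t = 3.81 V; 16 ≥ 3.81 ✓.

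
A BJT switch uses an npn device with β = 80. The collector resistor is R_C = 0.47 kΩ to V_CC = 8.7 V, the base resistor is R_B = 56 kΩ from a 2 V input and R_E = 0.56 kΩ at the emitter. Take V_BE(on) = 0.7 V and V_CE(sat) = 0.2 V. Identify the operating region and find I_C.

active; I_C ≈ 1 mA

Assume active. Base-emitter loop: I_B = (V_BB − V_BE)/(R_B + (β+1)R_E) = (2 − 0.7)/(56 + 81×0.56) = 0.0128 mA.
I_C = β·I_B = 80×0.0128 = 1.03 mA.
V_CE = V_CC − I_C·R_C − I_E·R_E = 8.7 − 1.03×0.47 − 1.04×0.56 = 7.64 V > V_CE(sat), so the active-region assumption holds.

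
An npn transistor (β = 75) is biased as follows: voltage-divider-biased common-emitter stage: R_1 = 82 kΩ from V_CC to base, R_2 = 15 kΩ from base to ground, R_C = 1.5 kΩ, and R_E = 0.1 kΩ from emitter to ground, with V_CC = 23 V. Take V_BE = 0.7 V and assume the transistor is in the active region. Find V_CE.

V_CE ≈ 6.1 V

Thevenize the base divider: V_Th = V_CC·R_2/(R_1+R_2) = 23×15/97 = 3.56 V, R_Th = R_1‖R_2 = 12.7 kΩ.
Base-emitter loop: V_Th = I_B·R_Th + V_BE + (β+1)I_B·R_E, so I_B = (3.56 − 0.7) / (12.7 + 76×0.1) = 0.141 mA.
I_C = β·I_B = 75×0.141 = 10.6 mA, and I_E = (β+1)I_B = 10.7 mA.
V_CE = V_CC − I_C·R_C − I_E·R_E = 23 − 10.6×1.5 − 10.7×0.1 = 6.08 V.
V_CE = 6.08 V > 0.2 V confirms active-region operation.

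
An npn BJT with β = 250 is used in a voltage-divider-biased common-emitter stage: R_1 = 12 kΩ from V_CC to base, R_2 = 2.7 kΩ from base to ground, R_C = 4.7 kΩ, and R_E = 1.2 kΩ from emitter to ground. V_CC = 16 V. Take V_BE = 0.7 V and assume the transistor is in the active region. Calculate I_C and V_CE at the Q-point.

Thevenize the base divider: V_Th = V_CC·R_2/(R_1+R_2) = 16×2.7/14.7 = 2.94 V, R_Th = R_1‖R_2 = 2.2 kΩ.
Base-emitter loop: V_Th = I_B·R_Th + V_BE + (β+1)I_B·R_E, so I_B = (2.94 − 0.7) / (2.2 + 251×1.2) = 0.00738 mA.
I_C = β·I_B = 250×0.00738 = 1.84 mA, and I_E = (β+1)I_B = 1.85 mA.
V_CE = V_CC − I_C·R_C − I_E·R_E = 16 − 1.84×4.7 − 1.85×1.2 = 5.11 V.
V_CE = 5.11 V > 0.2 V confirms active-region operation.

I_C ≈ 1.8 mA, V_CE ≈ 5.1 V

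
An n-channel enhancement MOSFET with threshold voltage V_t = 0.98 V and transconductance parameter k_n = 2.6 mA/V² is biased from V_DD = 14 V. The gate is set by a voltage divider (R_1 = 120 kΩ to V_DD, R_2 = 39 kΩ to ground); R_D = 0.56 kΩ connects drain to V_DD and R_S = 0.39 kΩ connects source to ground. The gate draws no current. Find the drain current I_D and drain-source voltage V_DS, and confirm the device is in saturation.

V_G = V_DD·R_2/(R_1+R_2) = 14×39/159 = 3.43 V.
Assume saturation: I_D = (k_n/2)(V_GS − V_t)² with V_GS = V_G − I_D·R_S = 3.43 − 0.39·I_D.
Substituting gives 0.198·I_D² − 3.49·I_D + 7.83 = 0, with roots I_D = 2.64 or 15 mA.
The root I_D = 15 mA gives V_GS = -2.42 V ≤ V_t, so take I_D = 2.64 mA.
Then V_GS = 2.4 V and V_DS = V_DD − I_D(R_D+R_S) = 14 − 2.64×0.95 = 11.5 V.
Saturation requires V_DS ≥ V_GS − V_t = 1.42 V; 11.5 ≥ 1.42 ✓.

I_D ≈ 2.6 mA, V_DS ≈ 11 V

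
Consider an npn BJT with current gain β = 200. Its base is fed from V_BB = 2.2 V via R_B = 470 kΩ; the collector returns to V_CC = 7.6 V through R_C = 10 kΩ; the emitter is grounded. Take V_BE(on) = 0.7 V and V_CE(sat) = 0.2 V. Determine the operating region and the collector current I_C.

Assume active. Base-emitter loop: I_B = (V_BB − V_BE)/R_B = (2.2 − 0.7)/470 = 0.00319 mA.
I_C = β·I_B = 200×0.00319 = 0.638 mA.
V_CE = V_CC − I_C·R_C = 7.6 − 0.638×10 = 1.22 V > V_CE(sat), so the active-region assumption holds.

active; I_C ≈ 0.64 mA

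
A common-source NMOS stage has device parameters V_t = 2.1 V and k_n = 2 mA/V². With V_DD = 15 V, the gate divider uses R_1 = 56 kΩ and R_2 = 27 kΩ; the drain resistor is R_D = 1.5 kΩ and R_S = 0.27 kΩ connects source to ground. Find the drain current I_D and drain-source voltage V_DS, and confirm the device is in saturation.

V_G = V_DD·R_2/(R_1+R_2) = 15×27/83 = 4.88 V.
Assume saturation: I_D = (k_n/2)(V_GS − V_t)² with V_GS = V_G − I_D·R_S = 4.88 − 0.27·I_D.
Substituting gives 0.0729·I_D² − 2.5·I_D + 7.73 = 0, with roots I_D = 3.43 or 30.9 mA.
The root I_D = 30.9 mA gives V_GS = -3.46 V ≤ V_t, so take I_D = 3.43 mA.
Then V_GS = 3.95 V and V_DS = V_DD − I_D(R_D+R_S) = 15 − 3.43×1.77 = 8.92 V.
Saturation requires V_DS ≥ V_GS − V_t = 1.85 V; 8.92 ≥ 1.85 ✓.

I_D ≈ 3.4 mA, V_DS ≈ 8.9 V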